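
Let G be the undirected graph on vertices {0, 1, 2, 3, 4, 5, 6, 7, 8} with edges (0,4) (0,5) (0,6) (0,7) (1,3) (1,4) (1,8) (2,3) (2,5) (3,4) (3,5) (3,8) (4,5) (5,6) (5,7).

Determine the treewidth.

2

A width-2 tree decomposition is:
Bags: B1 = {0, 4, 5}  B2 = {0, 5, 7}  B3 = {0, 5, 6}  B4 = {3, 4, 5}  B5 = {1, 3, 4}  B6 = {2, 3, 5}  B7 = {1, 3, 8}
Tree: B1–B2, B1–B3, B1–B4, B4–B5, B4–B6, B5–B7
Every bag has size at most 3, so the width is 3 − 1 = 2 and tw(G) ≤ 2. For the lower bound, the 3 vertices {1, 3, 8} are pairwise adjacent, and any tree decomposition puts a clique entirely inside one bag — forcing width ≥ 2. Hence tw(G) = 2 exactly.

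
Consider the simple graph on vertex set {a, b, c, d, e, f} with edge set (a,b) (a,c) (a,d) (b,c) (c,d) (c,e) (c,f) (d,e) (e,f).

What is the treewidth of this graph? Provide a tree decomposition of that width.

The largest bag has 3 vertices, giving width 2; this decomposition certifies tw(G) ≤ 2. For the lower bound, the 3 vertices {c, d, e} are pairwise adjacent, and any tree decomposition puts a clique entirely inside one bag — forcing width ≥ 2. Therefore the treewidth is 2.

Treewidth 2.
One optimal decomposition is:
Bags: B1 = {a, c, d}  B2 = {a, b, c}  B3 = {c, d, e}  B4 = {c, e, f}
Tree: B1–B2, B1–B3, B3–B4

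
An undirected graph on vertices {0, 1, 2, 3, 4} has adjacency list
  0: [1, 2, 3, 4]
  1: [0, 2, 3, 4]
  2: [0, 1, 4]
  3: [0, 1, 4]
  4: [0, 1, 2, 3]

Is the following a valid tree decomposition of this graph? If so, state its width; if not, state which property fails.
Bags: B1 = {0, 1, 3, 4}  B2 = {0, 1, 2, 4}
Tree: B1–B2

Yes; width 3.

Every vertex of G appears in some bag (union = {0, 1, 2, 3, 4}); every edge is covered by a bag; and for each vertex v the set of bags containing v is connected in the bag tree. The decomposition is therefore valid. The largest bag has 4 vertices, so the width is 3.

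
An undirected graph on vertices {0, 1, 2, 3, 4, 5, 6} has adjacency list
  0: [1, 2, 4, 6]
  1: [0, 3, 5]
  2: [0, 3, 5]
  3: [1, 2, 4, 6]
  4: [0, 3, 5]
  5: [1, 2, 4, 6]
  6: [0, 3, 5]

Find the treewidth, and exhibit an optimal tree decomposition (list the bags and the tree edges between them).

Treewidth 3.
Bags: B1 = {0, 3, 5, 6}  B2 = {0, 2, 3, 5}  B3 = {0, 1, 3, 5}  B4 = {0, 3, 4, 5}
Tree: B1–B2, B2–B3, B3–B4

Each bag holds 4 vertices, so the decomposition has width 3, which upper-bounds the treewidth. For the lower bound: the 4 vertex sets {5,6}, {0,2}, {3}, {1} are disjoint, each induces a connected subgraph, and every pair is joined by at least one edge of G. Contracting each set to a single vertex therefore yields K_{4} as a minor, and since treewidth is minor-monotone, tw(G) ≥ tw(K_{4}) = 3. Hence tw(G) = 3 exactly.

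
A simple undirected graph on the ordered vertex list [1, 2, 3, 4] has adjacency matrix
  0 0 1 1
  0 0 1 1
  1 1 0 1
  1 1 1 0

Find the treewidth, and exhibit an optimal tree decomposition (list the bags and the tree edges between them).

Each bag holds 3 vertices, so the decomposition has width 2, which upper-bounds the treewidth. On the other hand G contains the 3-clique {1, 3, 4}. A clique must lie in a single bag of any decomposition, so no decomposition can have width below 2. Therefore the treewidth is 2.

Treewidth 2.
One such decomposition:
Bags: B1 = {2, 3, 4}  B2 = {1, 3, 4}
Tree: B1–B2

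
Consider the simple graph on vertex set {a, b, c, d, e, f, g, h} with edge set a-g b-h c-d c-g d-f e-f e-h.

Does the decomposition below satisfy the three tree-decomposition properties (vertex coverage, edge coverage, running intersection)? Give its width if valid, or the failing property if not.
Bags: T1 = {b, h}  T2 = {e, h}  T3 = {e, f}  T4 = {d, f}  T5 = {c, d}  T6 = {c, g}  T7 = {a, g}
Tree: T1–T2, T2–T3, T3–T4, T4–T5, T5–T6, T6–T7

Vertex coverage: the bags together contain {a, b, c, d, e, f, g, h}, the full vertex set. Edge coverage: each edge of G has both endpoints in at least one bag. Running intersection: for every vertex, the bags containing it form a connected subtree. All three properties hold, so this is a valid tree decomposition of width max|bag| − 1 = 1, and hence tw(G) ≤ 1.

Yes; width 1.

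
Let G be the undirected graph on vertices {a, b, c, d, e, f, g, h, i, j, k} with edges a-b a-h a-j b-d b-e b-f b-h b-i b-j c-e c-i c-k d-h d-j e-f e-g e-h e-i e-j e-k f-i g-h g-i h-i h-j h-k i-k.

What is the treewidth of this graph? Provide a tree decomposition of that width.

The largest bag has 4 vertices, giving width 3; this decomposition certifies tw(G) ≤ 3. Conversely, {e, g, h, i} is a clique of size 4, and the vertices of any clique must share a bag in every tree decomposition; so some bag has ≥ 4 vertices and tw(G) ≥ 3. The upper and lower bounds meet at 3, so that is the treewidth.

Treewidth 3.
One optimal decomposition is:
Bags: B1 = {b, e, h, j}  B2 = {b, e, h, i}  B3 = {e, g, h, i}  B4 = {e, h, i, k}  B5 = {b, e, f, i}  B6 = {a, b, h, j}  B7 = {b, d, h, j}  B8 = {c, e, i, k}
Tree: B1–B2, B2–B3, B2–B4, B2–B5, B1–B6, B1–B7, B4–B8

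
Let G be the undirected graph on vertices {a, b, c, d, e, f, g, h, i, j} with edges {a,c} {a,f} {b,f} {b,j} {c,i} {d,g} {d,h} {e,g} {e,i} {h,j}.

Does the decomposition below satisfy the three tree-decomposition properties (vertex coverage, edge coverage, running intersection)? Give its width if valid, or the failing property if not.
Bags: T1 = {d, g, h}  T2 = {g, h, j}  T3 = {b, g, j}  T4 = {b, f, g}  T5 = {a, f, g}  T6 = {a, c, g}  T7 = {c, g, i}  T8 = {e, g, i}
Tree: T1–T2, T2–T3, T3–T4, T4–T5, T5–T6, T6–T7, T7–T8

Every vertex of G appears in some bag (union = {a, b, c, d, e, f, g, h, i, j}); every edge is covered by a bag; and for each vertex v the set of bags containing v is connected in the bag tree. The decomposition is therefore valid. The largest bag has 3 vertices, so the width is 2.

Yes; width 2.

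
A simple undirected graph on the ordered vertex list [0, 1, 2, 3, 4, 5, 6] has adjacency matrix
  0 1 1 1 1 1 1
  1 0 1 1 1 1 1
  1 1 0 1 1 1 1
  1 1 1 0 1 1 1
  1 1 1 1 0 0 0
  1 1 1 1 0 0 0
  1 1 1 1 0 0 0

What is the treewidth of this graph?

A width-4 tree decomposition is:
Bags: B1 = {0, 1, 2, 3, 5}  B2 = {0, 1, 2, 3, 4}  B3 = {0, 1, 2, 3, 6}
Tree: B1–B2, B1–B3
Every bag has size at most 5, so the width is 5 − 1 = 4 and tw(G) ≤ 4. For the lower bound, the 5 vertices {0, 1, 2, 3, 4} are pairwise adjacent, and any tree decomposition puts a clique entirely inside one bag — forcing width ≥ 4. Therefore the treewidth is 4.

4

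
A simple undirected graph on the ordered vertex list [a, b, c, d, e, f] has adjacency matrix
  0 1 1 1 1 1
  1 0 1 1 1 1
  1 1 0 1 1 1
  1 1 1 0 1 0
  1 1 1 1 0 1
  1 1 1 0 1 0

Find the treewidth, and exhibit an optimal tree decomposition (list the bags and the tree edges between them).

Treewidth 4.
One such decomposition:
Bags: B1 = {a, b, c, d, e}  B2 = {a, b, c, e, f}
Tree: B1–B2

Each bag holds 5 vertices, so the decomposition has width 4, which upper-bounds the treewidth. Conversely, {a, b, c, d, e} is a clique of size 5, and the vertices of any clique must share a bag in every tree decomposition; so some bag has ≥ 5 vertices and tw(G) ≥ 4. Combining the bounds, tw(G) = 4.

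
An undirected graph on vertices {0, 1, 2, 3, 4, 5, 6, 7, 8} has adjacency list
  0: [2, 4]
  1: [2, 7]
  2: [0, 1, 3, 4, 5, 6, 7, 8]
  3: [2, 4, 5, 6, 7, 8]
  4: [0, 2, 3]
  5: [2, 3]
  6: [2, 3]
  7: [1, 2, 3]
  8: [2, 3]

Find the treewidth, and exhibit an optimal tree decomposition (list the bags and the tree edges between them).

The largest bag has 3 vertices, giving width 2; this decomposition certifies tw(G) ≤ 2. On the other hand G contains the 3-clique {0, 2, 4}. A clique must lie in a single bag of any decomposition, so no decomposition can have width below 2. Therefore the treewidth is 2.

Treewidth 2.
One such decomposition:
Bags: B1 = {2, 3, 5}  B2 = {2, 3, 7}  B3 = {1, 2, 7}  B4 = {2, 3, 4}  B5 = {0, 2, 4}  B6 = {2, 3, 8}  B7 = {2, 3, 6}
Tree: B1–B2, B2–B3, B2–B4, B4–B5, B2–B6, B2–B7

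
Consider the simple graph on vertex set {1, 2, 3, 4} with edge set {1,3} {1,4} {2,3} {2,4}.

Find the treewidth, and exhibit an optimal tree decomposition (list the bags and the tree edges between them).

Each bag holds 3 vertices, so the decomposition has width 2, which upper-bounds the treewidth. Since 1–4–2–3–1 is a cycle in G, G is not acyclic. Forests are exactly the graphs of treewidth ≤ 1, so tw(G) ≥ 2. Therefore the treewidth is 2.

Treewidth 2.
One such decomposition:
Bags: B1 = {1, 2, 4}  B2 = {1, 2, 3}
Tree: B1–B2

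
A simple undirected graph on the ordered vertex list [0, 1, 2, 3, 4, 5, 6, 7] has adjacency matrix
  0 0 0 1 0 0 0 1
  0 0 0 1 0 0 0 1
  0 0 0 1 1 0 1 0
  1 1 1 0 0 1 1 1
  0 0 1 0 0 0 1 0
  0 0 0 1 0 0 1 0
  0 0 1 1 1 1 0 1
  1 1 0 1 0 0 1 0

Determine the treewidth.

2

A width-2 tree decomposition is:
Bags: B1 = {0, 3, 7}  B2 = {3, 6, 7}  B3 = {2, 3, 6}  B4 = {3, 5, 6}  B5 = {2, 4, 6}  B6 = {1, 3, 7}
Tree: B1–B2, B2–B3, B2–B4, B3–B5, B2–B6
The largest bag has 3 vertices, giving width 2; this decomposition certifies tw(G) ≤ 2. Conversely, {0, 3, 7} is a clique of size 3, and the vertices of any clique must share a bag in every tree decomposition; so some bag has ≥ 3 vertices and tw(G) ≥ 2. Combining the bounds, tw(G) = 2.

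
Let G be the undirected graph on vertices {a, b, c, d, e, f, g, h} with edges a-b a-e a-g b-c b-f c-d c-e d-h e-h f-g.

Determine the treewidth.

2

A width-2 tree decomposition is:
Bags: B1 = {b, f, g}  B2 = {a, b, g}  B3 = {a, b, c}  B4 = {a, c, e}  B5 = {c, d, e}  B6 = {d, e, h}
Tree: B1–B2, B2–B3, B3–B4, B4–B5, B5–B6
The largest bag has 3 vertices, giving width 2; this decomposition certifies tw(G) ≤ 2. The edges f–g–a–b–f form a cycle, so G is not a tree and its treewidth is at least 2. Hence tw(G) = 2 exactly.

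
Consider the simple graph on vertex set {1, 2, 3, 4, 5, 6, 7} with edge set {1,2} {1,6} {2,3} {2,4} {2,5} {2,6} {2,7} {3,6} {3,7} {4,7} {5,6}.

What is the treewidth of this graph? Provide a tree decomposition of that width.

Treewidth 2.
Bags: B1 = {2, 3, 6}  B2 = {1, 2, 6}  B3 = {2, 3, 7}  B4 = {2, 4, 7}  B5 = {2, 5, 6}
Tree: B1–B2, B1–B3, B3–B4, B1–B5

Every bag has size at most 3, so the width is 3 − 1 = 2 and tw(G) ≤ 2. For the lower bound, the 3 vertices {2, 4, 7} are pairwise adjacent, and any tree decomposition puts a clique entirely inside one bag — forcing width ≥ 2. Combining the bounds, tw(G) = 2.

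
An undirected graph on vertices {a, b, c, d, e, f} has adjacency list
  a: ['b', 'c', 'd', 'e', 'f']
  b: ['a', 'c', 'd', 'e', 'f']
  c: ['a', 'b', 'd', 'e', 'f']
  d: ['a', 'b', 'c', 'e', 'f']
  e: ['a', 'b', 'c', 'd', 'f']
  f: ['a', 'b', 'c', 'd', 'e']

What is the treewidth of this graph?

A width-5 tree decomposition is:
Bags: B1 = {a, b, c, d, e, f}
Tree: (single bag)
With just one bag of size 6, the width is 6 − 1 = 5, so tw(G) ≤ 5. Conversely, {a, b, c, d, e, f} is a clique of size 6, and the vertices of any clique must share a bag in every tree decomposition; so some bag has ≥ 6 vertices and tw(G) ≥ 5. Combining the bounds, tw(G) = 5.

5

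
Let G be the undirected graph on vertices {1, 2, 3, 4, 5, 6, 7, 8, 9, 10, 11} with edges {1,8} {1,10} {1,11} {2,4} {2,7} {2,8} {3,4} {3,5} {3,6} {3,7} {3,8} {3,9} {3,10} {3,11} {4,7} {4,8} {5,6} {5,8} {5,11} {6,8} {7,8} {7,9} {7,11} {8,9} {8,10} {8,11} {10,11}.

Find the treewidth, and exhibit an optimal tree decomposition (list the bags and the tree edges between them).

Treewidth 3.
One such decomposition:
Bags: B1 = {3, 5, 6, 8}  B2 = {3, 5, 8, 11}  B3 = {3, 8, 10, 11}  B4 = {1, 8, 10, 11}  B5 = {3, 7, 8, 11}  B6 = {3, 7, 8, 9}  B7 = {3, 4, 7, 8}  B8 = {2, 4, 7, 8}
Tree: B1–B2, B2–B3, B3–B4, B2–B5, B5–B6, B6–B7, B7–B8

Every bag has size at most 4, so the width is 4 − 1 = 3 and tw(G) ≤ 3. For the lower bound, the 4 vertices {1, 8, 10, 11} are pairwise adjacent, and any tree decomposition puts a clique entirely inside one bag — forcing width ≥ 3. Combining the bounds, tw(G) = 3.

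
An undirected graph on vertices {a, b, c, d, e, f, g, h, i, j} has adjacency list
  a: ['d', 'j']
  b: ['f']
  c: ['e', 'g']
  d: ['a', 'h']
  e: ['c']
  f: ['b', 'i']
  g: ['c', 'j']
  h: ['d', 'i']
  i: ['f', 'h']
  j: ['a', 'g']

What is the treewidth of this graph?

A width-1 tree decomposition is:
Bags: B1 = {c, e}  B2 = {c, g}  B3 = {g, j}  B4 = {a, j}  B5 = {a, d}  B6 = {d, h}  B7 = {h, i}  B8 = {f, i}  B9 = {b, f}
Tree: B1–B2, B2–B3, B3–B4, B4–B5, B5–B6, B6–B7, B7–B8, B8–B9
The largest bag has 2 vertices, giving width 1; this decomposition certifies tw(G) ≤ 1. Any graph with an edge has treewidth ≥ 1, and G has the edge e–c. Combining the bounds, tw(G) = 1.

1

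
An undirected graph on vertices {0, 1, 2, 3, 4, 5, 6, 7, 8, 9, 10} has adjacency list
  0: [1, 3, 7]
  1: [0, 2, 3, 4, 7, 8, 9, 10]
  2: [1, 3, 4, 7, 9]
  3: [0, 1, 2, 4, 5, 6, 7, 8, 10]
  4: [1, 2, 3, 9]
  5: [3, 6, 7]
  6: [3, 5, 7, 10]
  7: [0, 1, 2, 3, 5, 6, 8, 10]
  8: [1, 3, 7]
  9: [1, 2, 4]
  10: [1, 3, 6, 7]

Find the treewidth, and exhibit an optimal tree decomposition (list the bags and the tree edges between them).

Each bag holds 4 vertices, so the decomposition has width 3, which upper-bounds the treewidth. For the lower bound, the 4 vertices {1, 2, 4, 9} are pairwise adjacent, and any tree decomposition puts a clique entirely inside one bag — forcing width ≥ 3. Therefore the treewidth is 3.

Treewidth 3.
Bags: B1 = {1, 2, 3, 7}  B2 = {1, 3, 7, 10}  B3 = {1, 2, 3, 4}  B4 = {0, 1, 3, 7}  B5 = {1, 3, 7, 8}  B6 = {3, 6, 7, 10}  B7 = {3, 5, 6, 7}  B8 = {1, 2, 4, 9}
Tree: B1–B2, B1–B3, B1–B4, B1–B5, B2–B6, B6–B7, B3–B8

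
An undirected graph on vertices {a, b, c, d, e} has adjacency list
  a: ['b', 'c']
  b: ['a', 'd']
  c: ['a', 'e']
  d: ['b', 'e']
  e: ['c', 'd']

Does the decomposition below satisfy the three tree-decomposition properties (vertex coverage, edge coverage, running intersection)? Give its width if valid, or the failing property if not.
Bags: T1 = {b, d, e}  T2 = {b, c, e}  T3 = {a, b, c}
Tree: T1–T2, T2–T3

Yes; width 2.

Every vertex of G appears in some bag (union = {a, b, c, d, e}); every edge is covered by a bag; and for each vertex v the set of bags containing v is connected in the bag tree. The decomposition is therefore valid. The largest bag has 3 vertices, so the width is 2.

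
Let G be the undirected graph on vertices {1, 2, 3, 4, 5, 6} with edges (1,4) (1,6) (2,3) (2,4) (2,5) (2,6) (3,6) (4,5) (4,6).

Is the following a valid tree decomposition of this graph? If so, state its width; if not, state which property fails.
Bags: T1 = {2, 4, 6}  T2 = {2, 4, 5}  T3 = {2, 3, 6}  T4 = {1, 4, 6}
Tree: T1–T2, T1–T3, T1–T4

Yes; width 2.

Every vertex of G appears in some bag (union = {1, 2, 3, 4, 5, 6}); every edge is covered by a bag; and for each vertex v the set of bags containing v is connected in the bag tree. The decomposition is therefore valid. The largest bag has 3 vertices, so the width is 2.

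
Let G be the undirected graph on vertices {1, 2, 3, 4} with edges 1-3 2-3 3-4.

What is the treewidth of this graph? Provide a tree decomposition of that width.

Treewidth 1.
One such decomposition:
Bags: B1 = {2, 3}  B2 = {3, 4}  B3 = {1, 3}
Tree: B1–B2, B2–B3

Each bag holds 2 vertices, so the decomposition has width 1, which upper-bounds the treewidth. G has an edge, so its treewidth is at least 1. Combining the bounds, tw(G) = 1.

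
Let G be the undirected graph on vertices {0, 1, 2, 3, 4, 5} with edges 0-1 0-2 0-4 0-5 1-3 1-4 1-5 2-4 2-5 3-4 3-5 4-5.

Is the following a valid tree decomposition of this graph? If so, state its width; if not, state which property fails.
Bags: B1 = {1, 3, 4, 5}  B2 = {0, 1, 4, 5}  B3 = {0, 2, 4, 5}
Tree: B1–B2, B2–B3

Checking the three conditions: (i) the bags cover all of {0, 1, 2, 3, 4, 5}; (ii) for each edge, some bag contains both endpoints; (iii) the bags containing any fixed vertex form a subtree. All hold, so the decomposition is valid with width 4 − 1 = 3.

Yes; width 3.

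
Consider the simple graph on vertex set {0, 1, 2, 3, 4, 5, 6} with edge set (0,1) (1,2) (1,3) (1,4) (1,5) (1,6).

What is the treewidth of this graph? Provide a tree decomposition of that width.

Treewidth 1.
One such decomposition:
Bags: B1 = {1, 2}  B2 = {1, 6}  B3 = {1, 5}  B4 = {1, 4}  B5 = {1, 3}  B6 = {0, 1}
Tree: B1–B2, B2–B3, B2–B4, B2–B5, B1–B6

Every bag has size at most 2, so the width is 2 − 1 = 1 and tw(G) ≤ 1. G has an edge, so its treewidth is at least 1. The upper and lower bounds meet at 1, so that is the treewidth.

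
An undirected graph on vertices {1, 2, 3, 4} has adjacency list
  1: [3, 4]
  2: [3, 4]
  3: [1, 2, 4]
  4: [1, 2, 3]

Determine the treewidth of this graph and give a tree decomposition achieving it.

Each bag holds 3 vertices, so the decomposition has width 2, which upper-bounds the treewidth. On the other hand G contains the 3-clique {1, 3, 4}. A clique must lie in a single bag of any decomposition, so no decomposition can have width below 2. The upper and lower bounds meet at 2, so that is the treewidth.

Treewidth 2.
One optimal decomposition is:
Bags: B1 = {2, 3, 4}  B2 = {1, 3, 4}
Tree: B1–B2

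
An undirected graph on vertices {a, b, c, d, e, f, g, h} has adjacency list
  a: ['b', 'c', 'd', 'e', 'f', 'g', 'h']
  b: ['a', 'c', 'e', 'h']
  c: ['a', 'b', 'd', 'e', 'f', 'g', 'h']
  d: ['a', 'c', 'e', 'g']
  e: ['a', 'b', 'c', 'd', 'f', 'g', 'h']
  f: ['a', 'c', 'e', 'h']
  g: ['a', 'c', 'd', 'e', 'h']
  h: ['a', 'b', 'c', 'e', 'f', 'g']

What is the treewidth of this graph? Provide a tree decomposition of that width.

Treewidth 4.
Bags: B1 = {a, b, c, e, h}  B2 = {a, c, e, f, h}  B3 = {a, c, e, g, h}  B4 = {a, c, d, e, g}
Tree: B1–B2, B1–B3, B3–B4

Every bag has size at most 5, so the width is 5 − 1 = 4 and tw(G) ≤ 4. On the other hand G contains the 5-clique {a, c, d, e, g}. A clique must lie in a single bag of any decomposition, so no decomposition can have width below 4. Combining the bounds, tw(G) = 4.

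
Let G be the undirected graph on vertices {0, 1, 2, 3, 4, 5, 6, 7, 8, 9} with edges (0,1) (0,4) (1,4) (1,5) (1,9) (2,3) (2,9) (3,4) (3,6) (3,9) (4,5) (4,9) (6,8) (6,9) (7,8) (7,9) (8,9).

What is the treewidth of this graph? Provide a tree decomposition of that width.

The largest bag has 3 vertices, giving width 2; this decomposition certifies tw(G) ≤ 2. Conversely, {0, 1, 4} is a clique of size 3, and the vertices of any clique must share a bag in every tree decomposition; so some bag has ≥ 3 vertices and tw(G) ≥ 2. Combining the bounds, tw(G) = 2.

Treewidth 2.
One such decomposition:
Bags: B1 = {3, 4, 9}  B2 = {3, 6, 9}  B3 = {2, 3, 9}  B4 = {1, 4, 9}  B5 = {1, 4, 5}  B6 = {6, 8, 9}  B7 = {7, 8, 9}  B8 = {0, 1, 4}
Tree: B1–B2, B1–B3, B1–B4, B4–B5, B2–B6, B6–B7, B4–B8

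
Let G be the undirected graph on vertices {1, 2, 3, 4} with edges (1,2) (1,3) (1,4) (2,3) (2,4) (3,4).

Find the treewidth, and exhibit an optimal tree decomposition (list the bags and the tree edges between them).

A single bag containing all 4 vertices is trivially a valid decomposition of width 3. Conversely, {1, 2, 3, 4} is a clique of size 4, and the vertices of any clique must share a bag in every tree decomposition; so some bag has ≥ 4 vertices and tw(G) ≥ 3. Therefore the treewidth is 3.

Treewidth 3.
Bags: B1 = {1, 2, 3, 4}
Tree: (single bag)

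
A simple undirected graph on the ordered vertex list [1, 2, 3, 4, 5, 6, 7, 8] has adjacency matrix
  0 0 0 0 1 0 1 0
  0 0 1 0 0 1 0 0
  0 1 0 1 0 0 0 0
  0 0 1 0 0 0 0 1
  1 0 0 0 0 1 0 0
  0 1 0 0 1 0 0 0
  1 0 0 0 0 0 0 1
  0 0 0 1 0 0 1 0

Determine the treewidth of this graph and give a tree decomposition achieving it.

The largest bag has 3 vertices, giving width 2; this decomposition certifies tw(G) ≤ 2. The edges 5–6–2–3–4–8–7–1–5 form a cycle, so G is not a tree and its treewidth is at least 2. Therefore the treewidth is 2.

Treewidth 2.
One such decomposition:
Bags: B1 = {2, 5, 6}  B2 = {2, 3, 5}  B3 = {3, 4, 5}  B4 = {4, 5, 8}  B5 = {5, 7, 8}  B6 = {1, 5, 7}
Tree: B1–B2, B2–B3, B3–B4, B4–B5, B5–B6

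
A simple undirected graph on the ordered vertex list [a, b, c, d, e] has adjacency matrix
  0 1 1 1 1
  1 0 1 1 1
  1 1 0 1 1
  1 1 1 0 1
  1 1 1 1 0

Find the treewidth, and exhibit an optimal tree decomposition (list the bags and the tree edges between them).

With just one bag of size 5, the width is 5 − 1 = 4, so tw(G) ≤ 4. Conversely, {a, b, c, d, e} is a clique of size 5, and the vertices of any clique must share a bag in every tree decomposition; so some bag has ≥ 5 vertices and tw(G) ≥ 4. The upper and lower bounds meet at 4, so that is the treewidth.

Treewidth 4.
One optimal decomposition is:
Bags: B1 = {a, b, c, d, e}
Tree: (single bag)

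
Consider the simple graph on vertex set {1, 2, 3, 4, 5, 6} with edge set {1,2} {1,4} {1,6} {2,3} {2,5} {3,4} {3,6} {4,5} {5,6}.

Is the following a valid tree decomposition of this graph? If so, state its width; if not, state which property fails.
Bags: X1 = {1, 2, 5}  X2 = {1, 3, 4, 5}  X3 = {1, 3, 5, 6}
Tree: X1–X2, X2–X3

A tree decomposition must satisfy three properties: every vertex lies in some bag; for every edge, both endpoints lie together in some bag; and for every vertex, the bags containing it form a connected subtree. Here edge (3,2) lies in no bag, so the decomposition is invalid.

No — edge (3,2) lies in no bag.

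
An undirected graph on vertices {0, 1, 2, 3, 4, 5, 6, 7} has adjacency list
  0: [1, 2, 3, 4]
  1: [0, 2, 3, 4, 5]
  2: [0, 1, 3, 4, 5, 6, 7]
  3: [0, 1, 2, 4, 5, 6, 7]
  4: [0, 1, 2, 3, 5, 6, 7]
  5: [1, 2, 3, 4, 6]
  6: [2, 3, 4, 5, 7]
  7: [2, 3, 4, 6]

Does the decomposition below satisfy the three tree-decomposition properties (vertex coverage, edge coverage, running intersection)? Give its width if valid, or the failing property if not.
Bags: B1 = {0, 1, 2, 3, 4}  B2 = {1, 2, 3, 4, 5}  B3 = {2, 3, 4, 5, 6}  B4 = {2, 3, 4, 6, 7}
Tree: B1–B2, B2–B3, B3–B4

Every vertex of G appears in some bag (union = {0, 1, 2, 3, 4, 5, 6, 7}); every edge is covered by a bag; and for each vertex v the set of bags containing v is connected in the bag tree. The decomposition is therefore valid. The largest bag has 5 vertices, so the width is 4.

Yes; width 4.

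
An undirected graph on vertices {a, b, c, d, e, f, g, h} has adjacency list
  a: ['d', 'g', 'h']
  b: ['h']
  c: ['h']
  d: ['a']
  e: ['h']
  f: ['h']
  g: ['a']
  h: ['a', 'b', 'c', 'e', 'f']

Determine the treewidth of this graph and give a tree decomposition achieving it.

Every bag has size at most 2, so the width is 2 − 1 = 1 and tw(G) ≤ 1. Any graph with an edge has treewidth ≥ 1, and G has the edge h–e. Therefore the treewidth is 1.

Treewidth 1.
One optimal decomposition is:
Bags: B1 = {e, h}  B2 = {a, h}  B3 = {f, h}  B4 = {c, h}  B5 = {a, d}  B6 = {a, g}  B7 = {b, h}
Tree: B1–B2, B2–B3, B3–B4, B2–B5, B5–B6, B3–B7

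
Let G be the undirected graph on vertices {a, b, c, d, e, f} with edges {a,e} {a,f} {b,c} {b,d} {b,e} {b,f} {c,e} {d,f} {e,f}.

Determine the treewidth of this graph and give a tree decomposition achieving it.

Every bag has size at most 3, so the width is 3 − 1 = 2 and tw(G) ≤ 2. On the other hand G contains the 3-clique {b, c, e}. A clique must lie in a single bag of any decomposition, so no decomposition can have width below 2. Hence tw(G) = 2 exactly.

Treewidth 2.
One optimal decomposition is:
Bags: B1 = {b, e, f}  B2 = {b, c, e}  B3 = {b, d, f}  B4 = {a, e, f}
Tree: B1–B2, B1–B3, B1–B4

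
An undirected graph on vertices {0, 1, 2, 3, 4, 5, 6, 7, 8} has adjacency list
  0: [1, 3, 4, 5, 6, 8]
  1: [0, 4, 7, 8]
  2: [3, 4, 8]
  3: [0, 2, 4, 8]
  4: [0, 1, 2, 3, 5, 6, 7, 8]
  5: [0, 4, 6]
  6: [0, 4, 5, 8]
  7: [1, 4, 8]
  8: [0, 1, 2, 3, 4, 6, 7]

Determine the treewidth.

A width-3 tree decomposition is:
Bags: B1 = {0, 4, 6, 8}  B2 = {0, 1, 4, 8}  B3 = {0, 4, 5, 6}  B4 = {1, 4, 7, 8}  B5 = {0, 3, 4, 8}  B6 = {2, 3, 4, 8}
Tree: B1–B2, B1–B3, B2–B4, B2–B5, B5–B6
Each bag holds 4 vertices, so the decomposition has width 3, which upper-bounds the treewidth. Conversely, {0, 1, 4, 8} is a clique of size 4, and the vertices of any clique must share a bag in every tree decomposition; so some bag has ≥ 4 vertices and tw(G) ≥ 3. Combining the bounds, tw(G) = 3.

3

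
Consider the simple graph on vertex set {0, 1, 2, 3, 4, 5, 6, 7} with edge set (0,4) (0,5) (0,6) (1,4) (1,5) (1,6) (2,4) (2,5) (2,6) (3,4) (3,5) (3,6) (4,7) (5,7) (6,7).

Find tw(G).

A width-3 tree decomposition is:
Bags: B1 = {1, 4, 5, 6}  B2 = {3, 4, 5, 6}  B3 = {0, 4, 5, 6}  B4 = {2, 4, 5, 6}  B5 = {4, 5, 6, 7}
Tree: B1–B2, B2–B3, B3–B4, B4–B5
The largest bag has 4 vertices, giving width 3; this decomposition certifies tw(G) ≤ 3. For the lower bound: the 4 vertex sets {1,6}, {3,4}, {5}, {0} are disjoint, each induces a connected subgraph, and every pair is joined by at least one edge of G. Contracting each set to a single vertex therefore yields K_{4} as a minor, and since treewidth is minor-monotone, tw(G) ≥ tw(K_{4}) = 3. Therefore the treewidth is 3.

3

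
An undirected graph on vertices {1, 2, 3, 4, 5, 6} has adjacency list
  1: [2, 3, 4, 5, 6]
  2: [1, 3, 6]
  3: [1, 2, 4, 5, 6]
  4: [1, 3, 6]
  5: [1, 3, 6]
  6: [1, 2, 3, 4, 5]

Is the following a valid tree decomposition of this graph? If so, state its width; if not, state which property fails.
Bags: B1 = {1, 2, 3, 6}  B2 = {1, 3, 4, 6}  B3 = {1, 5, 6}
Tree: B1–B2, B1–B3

No — edge (3,5) lies in no bag.

A tree decomposition must satisfy three properties: every vertex lies in some bag; for every edge, both endpoints lie together in some bag; and for every vertex, the bags containing it form a connected subtree. Here edge (3,5) lies in no bag, so the decomposition is invalid.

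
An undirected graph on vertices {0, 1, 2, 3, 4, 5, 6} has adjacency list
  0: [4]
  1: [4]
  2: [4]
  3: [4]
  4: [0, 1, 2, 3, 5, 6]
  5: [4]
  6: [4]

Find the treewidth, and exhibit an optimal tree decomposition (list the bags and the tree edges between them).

Every bag has size at most 2, so the width is 2 − 1 = 1 and tw(G) ≤ 1. Any graph with an edge has treewidth ≥ 1, and G has the edge 0–4. Hence tw(G) = 1 exactly.

Treewidth 1.
One such decomposition:
Bags: B1 = {0, 4}  B2 = {3, 4}  B3 = {4, 5}  B4 = {1, 4}  B5 = {4, 6}  B6 = {2, 4}
Tree: B1–B2, B1–B3, B2–B4, B1–B5, B2–B6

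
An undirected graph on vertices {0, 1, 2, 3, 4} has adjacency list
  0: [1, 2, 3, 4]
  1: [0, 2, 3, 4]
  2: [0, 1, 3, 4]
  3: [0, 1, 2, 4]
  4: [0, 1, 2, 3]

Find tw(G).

A width-4 tree decomposition is:
Bags: B1 = {0, 1, 2, 3, 4}
Tree: (single bag)
With just one bag of size 5, the width is 5 − 1 = 4, so tw(G) ≤ 4. Conversely, {0, 1, 2, 3, 4} is a clique of size 5, and the vertices of any clique must share a bag in every tree decomposition; so some bag has ≥ 5 vertices and tw(G) ≥ 4. Combining the bounds, tw(G) = 4.

4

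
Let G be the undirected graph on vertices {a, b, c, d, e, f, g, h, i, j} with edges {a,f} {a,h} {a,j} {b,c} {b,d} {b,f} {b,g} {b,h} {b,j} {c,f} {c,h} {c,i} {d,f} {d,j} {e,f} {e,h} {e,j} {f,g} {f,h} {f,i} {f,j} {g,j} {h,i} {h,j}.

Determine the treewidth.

3

A width-3 tree decomposition is:
Bags: B1 = {b, f, h, j}  B2 = {b, c, f, h}  B3 = {e, f, h, j}  B4 = {b, d, f, j}  B5 = {b, f, g, j}  B6 = {c, f, h, i}  B7 = {a, f, h, j}
Tree: B1–B2, B1–B3, B1–B4, B1–B5, B2–B6, B3–B7
Each bag holds 4 vertices, so the decomposition has width 3, which upper-bounds the treewidth. Conversely, {b, d, f, j} is a clique of size 4, and the vertices of any clique must share a bag in every tree decomposition; so some bag has ≥ 4 vertices and tw(G) ≥ 3. Therefore the treewidth is 3.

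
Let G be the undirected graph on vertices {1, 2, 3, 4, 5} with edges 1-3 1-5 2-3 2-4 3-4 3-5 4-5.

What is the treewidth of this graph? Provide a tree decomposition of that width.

Treewidth 2.
One optimal decomposition is:
Bags: B1 = {1, 3, 5}  B2 = {3, 4, 5}  B3 = {2, 3, 4}
Tree: B1–B2, B2–B3

Each bag holds 3 vertices, so the decomposition has width 2, which upper-bounds the treewidth. For the lower bound, the 3 vertices {1, 3, 5} are pairwise adjacent, and any tree decomposition puts a clique entirely inside one bag — forcing width ≥ 2. Combining the bounds, tw(G) = 2.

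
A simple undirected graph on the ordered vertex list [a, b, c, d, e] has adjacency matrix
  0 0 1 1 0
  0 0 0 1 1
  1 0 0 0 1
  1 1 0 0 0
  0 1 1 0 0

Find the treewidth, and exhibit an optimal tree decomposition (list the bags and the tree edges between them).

The largest bag has 3 vertices, giving width 2; this decomposition certifies tw(G) ≤ 2. Since a–d–b–e–c–a is a cycle in G, G is not acyclic. Forests are exactly the graphs of treewidth ≤ 1, so tw(G) ≥ 2. Combining the bounds, tw(G) = 2.

Treewidth 2.
One optimal decomposition is:
Bags: B1 = {a, b, d}  B2 = {a, b, e}  B3 = {a, c, e}
Tree: B1–B2, B2–B3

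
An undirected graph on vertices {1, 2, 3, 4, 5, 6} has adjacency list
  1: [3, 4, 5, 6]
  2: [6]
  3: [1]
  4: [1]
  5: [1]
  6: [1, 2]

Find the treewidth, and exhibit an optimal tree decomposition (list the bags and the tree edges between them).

The largest bag has 2 vertices, giving width 1; this decomposition certifies tw(G) ≤ 1. G has an edge, so its treewidth is at least 1. Combining the bounds, tw(G) = 1.

Treewidth 1.
Bags: B1 = {1, 6}  B2 = {1, 4}  B3 = {2, 6}  B4 = {1, 5}  B5 = {1, 3}
Tree: B1–B2, B1–B3, B1–B4, B1–B5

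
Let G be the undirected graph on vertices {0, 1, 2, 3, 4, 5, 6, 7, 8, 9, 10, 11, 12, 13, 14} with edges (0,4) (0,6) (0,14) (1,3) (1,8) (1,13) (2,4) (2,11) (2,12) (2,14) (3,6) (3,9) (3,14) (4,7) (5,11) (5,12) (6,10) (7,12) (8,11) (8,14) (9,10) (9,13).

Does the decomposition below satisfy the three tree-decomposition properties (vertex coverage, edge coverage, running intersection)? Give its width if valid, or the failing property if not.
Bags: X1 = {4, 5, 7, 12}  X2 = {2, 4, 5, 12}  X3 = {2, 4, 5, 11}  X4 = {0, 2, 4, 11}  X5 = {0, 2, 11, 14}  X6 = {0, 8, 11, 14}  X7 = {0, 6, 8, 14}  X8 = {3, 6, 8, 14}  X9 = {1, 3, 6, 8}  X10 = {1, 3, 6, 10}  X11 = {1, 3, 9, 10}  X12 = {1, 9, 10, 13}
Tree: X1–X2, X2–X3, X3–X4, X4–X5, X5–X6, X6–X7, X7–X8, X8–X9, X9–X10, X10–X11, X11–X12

Vertex coverage: the bags together contain {0, 1, 2, 3, 4, 5, 6, 7, 8, 9, 10, 11, 12, 13, 14}, the full vertex set. Edge coverage: each edge of G has both endpoints in at least one bag. Running intersection: for every vertex, the bags containing it form a connected subtree. All three properties hold, so this is a valid tree decomposition of width max|bag| − 1 = 3, and hence tw(G) ≤ 3.

Yes; width 3.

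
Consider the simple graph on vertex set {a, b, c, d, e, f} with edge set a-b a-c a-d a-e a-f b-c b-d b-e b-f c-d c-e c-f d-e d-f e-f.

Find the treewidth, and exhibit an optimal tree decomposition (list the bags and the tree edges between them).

Treewidth 5.
One such decomposition:
Bags: B1 = {a, b, c, d, e, f}
Tree: (single bag)

With just one bag of size 6, the width is 6 − 1 = 5, so tw(G) ≤ 5. Conversely, {a, b, c, d, e, f} is a clique of size 6, and the vertices of any clique must share a bag in every tree decomposition; so some bag has ≥ 6 vertices and tw(G) ≥ 5. Combining the bounds, tw(G) = 5.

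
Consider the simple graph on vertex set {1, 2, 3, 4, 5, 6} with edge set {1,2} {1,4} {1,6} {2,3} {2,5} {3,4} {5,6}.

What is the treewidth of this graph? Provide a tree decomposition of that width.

Treewidth 2.
One optimal decomposition is:
Bags: B1 = {2, 3, 4}  B2 = {1, 2, 4}  B3 = {1, 2, 5}  B4 = {1, 5, 6}
Tree: B1–B2, B2–B3, B3–B4

Every bag has size at most 3, so the width is 3 − 1 = 2 and tw(G) ≤ 2. Since 3–4–1–2–3 is a cycle in G, G is not acyclic. Forests are exactly the graphs of treewidth ≤ 1, so tw(G) ≥ 2. Combining the bounds, tw(G) = 2.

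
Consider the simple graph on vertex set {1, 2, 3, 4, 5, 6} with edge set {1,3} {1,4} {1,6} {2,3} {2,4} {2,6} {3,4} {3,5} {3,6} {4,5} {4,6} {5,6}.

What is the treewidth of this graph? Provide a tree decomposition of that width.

Treewidth 3.
Bags: B1 = {1, 3, 4, 6}  B2 = {2, 3, 4, 6}  B3 = {3, 4, 5, 6}
Tree: B1–B2, B1–B3

Every bag has size at most 4, so the width is 4 − 1 = 3 and tw(G) ≤ 3. For the lower bound, the 4 vertices {1, 3, 4, 6} are pairwise adjacent, and any tree decomposition puts a clique entirely inside one bag — forcing width ≥ 3. Combining the bounds, tw(G) = 3.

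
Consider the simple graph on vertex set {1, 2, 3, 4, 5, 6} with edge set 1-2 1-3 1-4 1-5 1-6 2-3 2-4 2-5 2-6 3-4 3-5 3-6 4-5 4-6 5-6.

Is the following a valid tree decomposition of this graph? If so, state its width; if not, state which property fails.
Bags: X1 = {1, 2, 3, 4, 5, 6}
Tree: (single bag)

Checking the three conditions: (i) the bags cover all of {1, 2, 3, 4, 5, 6}; (ii) for each edge, some bag contains both endpoints; (iii) the bags containing any fixed vertex form a subtree. All hold, so the decomposition is valid with width 6 − 1 = 5.

Yes; width 5.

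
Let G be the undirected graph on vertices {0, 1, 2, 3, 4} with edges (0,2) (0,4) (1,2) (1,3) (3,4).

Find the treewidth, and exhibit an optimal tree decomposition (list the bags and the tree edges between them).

Treewidth 2.
Bags: B1 = {0, 3, 4}  B2 = {0, 1, 3}  B3 = {0, 1, 2}
Tree: B1–B2, B2–B3

Every bag has size at most 3, so the width is 3 − 1 = 2 and tw(G) ≤ 2. Since 0–4–3–1–2–0 is a cycle in G, G is not acyclic. Forests are exactly the graphs of treewidth ≤ 1, so tw(G) ≥ 2. The upper and lower bounds meet at 2, so that is the treewidth.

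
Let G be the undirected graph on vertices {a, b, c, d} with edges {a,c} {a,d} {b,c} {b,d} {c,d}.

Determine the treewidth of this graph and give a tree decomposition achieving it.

Treewidth 2.
One optimal decomposition is:
Bags: B1 = {b, c, d}  B2 = {a, c, d}
Tree: B1–B2

Each bag holds 3 vertices, so the decomposition has width 2, which upper-bounds the treewidth. For the lower bound, the 3 vertices {a, c, d} are pairwise adjacent, and any tree decomposition puts a clique entirely inside one bag — forcing width ≥ 2. The upper and lower bounds meet at 2, so that is the treewidth.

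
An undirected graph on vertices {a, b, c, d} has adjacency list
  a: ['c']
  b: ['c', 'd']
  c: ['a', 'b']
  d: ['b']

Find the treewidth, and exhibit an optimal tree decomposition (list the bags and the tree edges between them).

Treewidth 1.
One optimal decomposition is:
Bags: B1 = {b, d}  B2 = {b, c}  B3 = {a, c}
Tree: B1–B2, B2–B3

Each bag holds 2 vertices, so the decomposition has width 1, which upper-bounds the treewidth. Since G has at least one edge (e.g. d–b), it is not an edgeless graph, so tw(G) ≥ 1. Therefore the treewidth is 1.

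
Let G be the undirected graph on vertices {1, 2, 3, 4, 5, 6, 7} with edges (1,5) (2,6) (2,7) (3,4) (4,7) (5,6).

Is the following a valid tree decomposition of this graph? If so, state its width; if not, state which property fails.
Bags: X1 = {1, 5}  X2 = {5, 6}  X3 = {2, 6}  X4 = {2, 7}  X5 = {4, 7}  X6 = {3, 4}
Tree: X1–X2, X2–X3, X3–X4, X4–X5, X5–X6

Yes; width 1.

Vertex coverage: the bags together contain {1, 2, 3, 4, 5, 6, 7}, the full vertex set. Edge coverage: each edge of G has both endpoints in at least one bag. Running intersection: for every vertex, the bags containing it form a connected subtree. All three properties hold, so this is a valid tree decomposition of width max|bag| − 1 = 1, and hence tw(G) ≤ 1.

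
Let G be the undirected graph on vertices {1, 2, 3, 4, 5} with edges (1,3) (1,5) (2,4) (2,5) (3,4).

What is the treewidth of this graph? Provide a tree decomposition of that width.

The largest bag has 3 vertices, giving width 2; this decomposition certifies tw(G) ≤ 2. Since 4–2–5–1–3–4 is a cycle in G, G is not acyclic. Forests are exactly the graphs of treewidth ≤ 1, so tw(G) ≥ 2. Hence tw(G) = 2 exactly.

Treewidth 2.
Bags: B1 = {2, 4, 5}  B2 = {1, 4, 5}  B3 = {1, 3, 4}
Tree: B1–B2, B2–B3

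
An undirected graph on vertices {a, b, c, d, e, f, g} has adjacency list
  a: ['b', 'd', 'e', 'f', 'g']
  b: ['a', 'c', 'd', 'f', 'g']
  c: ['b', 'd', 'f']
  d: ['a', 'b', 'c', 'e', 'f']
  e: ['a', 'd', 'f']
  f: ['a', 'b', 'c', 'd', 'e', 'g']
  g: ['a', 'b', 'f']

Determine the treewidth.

A width-3 tree decomposition is:
Bags: B1 = {a, b, f, g}  B2 = {a, b, d, f}  B3 = {b, c, d, f}  B4 = {a, d, e, f}
Tree: B1–B2, B2–B3, B2–B4
The largest bag has 4 vertices, giving width 3; this decomposition certifies tw(G) ≤ 3. Conversely, {b, c, d, f} is a clique of size 4, and the vertices of any clique must share a bag in every tree decomposition; so some bag has ≥ 4 vertices and tw(G) ≥ 3. Therefore the treewidth is 3.

3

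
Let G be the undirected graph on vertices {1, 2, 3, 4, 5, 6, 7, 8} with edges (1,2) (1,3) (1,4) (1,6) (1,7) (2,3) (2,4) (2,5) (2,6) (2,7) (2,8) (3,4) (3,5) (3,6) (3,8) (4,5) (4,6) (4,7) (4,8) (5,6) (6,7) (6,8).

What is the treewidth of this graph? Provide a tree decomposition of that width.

Treewidth 4.
Bags: B1 = {1, 2, 3, 4, 6}  B2 = {1, 2, 4, 6, 7}  B3 = {2, 3, 4, 5, 6}  B4 = {2, 3, 4, 6, 8}
Tree: B1–B2, B1–B3, B3–B4

The largest bag has 5 vertices, giving width 4; this decomposition certifies tw(G) ≤ 4. For the lower bound, the 5 vertices {2, 3, 4, 6, 8} are pairwise adjacent, and any tree decomposition puts a clique entirely inside one bag — forcing width ≥ 4. Hence tw(G) = 4 exactly.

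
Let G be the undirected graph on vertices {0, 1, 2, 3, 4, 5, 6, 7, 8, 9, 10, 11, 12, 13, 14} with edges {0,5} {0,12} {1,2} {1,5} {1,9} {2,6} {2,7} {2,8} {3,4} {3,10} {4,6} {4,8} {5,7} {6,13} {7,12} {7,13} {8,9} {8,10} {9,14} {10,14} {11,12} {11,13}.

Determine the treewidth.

3

A width-3 tree decomposition is:
Bags: B1 = {3, 9, 10, 14}  B2 = {3, 8, 9, 10}  B3 = {3, 4, 8, 9}  B4 = {1, 4, 8, 9}  B5 = {1, 2, 4, 8}  B6 = {1, 2, 4, 6}  B7 = {1, 2, 5, 6}  B8 = {2, 5, 6, 7}  B9 = {5, 6, 7, 13}  B10 = {0, 5, 7, 13}  B11 = {0, 7, 12, 13}  B12 = {0, 11, 12, 13}
Tree: B1–B2, B2–B3, B3–B4, B4–B5, B5–B6, B6–B7, B7–B8, B8–B9, B9–B10, B10–B11, B11–B12
Each bag holds 4 vertices, so the decomposition has width 3, which upper-bounds the treewidth. For the lower bound: the 4 vertex sets {3,10,14}, {9}, {8}, {1,2,4,6} are disjoint, each induces a connected subgraph, and every pair is joined by at least one edge of G. Contracting each set to a single vertex therefore yields K_{4} as a minor, and since treewidth is minor-monotone, tw(G) ≥ tw(K_{4}) = 3. Therefore the treewidth is 3.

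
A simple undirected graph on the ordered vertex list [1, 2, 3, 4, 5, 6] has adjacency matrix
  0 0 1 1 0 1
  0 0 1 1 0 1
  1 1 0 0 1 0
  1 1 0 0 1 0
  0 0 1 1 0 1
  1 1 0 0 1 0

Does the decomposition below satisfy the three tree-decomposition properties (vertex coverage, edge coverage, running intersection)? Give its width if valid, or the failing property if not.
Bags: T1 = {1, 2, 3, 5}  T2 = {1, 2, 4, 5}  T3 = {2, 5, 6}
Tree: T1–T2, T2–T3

No — edge (1,6) lies in no bag.

A tree decomposition must satisfy three properties: every vertex lies in some bag; for every edge, both endpoints lie together in some bag; and for every vertex, the bags containing it form a connected subtree. Here edge (1,6) lies in no bag, so the decomposition is invalid.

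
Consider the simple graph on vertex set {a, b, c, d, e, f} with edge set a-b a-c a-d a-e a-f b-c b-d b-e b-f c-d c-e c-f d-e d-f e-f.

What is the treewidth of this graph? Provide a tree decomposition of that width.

Treewidth 5.
One optimal decomposition is:
Bags: B1 = {a, b, c, d, e, f}
Tree: (single bag)

A single bag containing all 6 vertices is trivially a valid decomposition of width 5. Conversely, {a, b, c, d, e, f} is a clique of size 6, and the vertices of any clique must share a bag in every tree decomposition; so some bag has ≥ 6 vertices and tw(G) ≥ 5. Combining the bounds, tw(G) = 5.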